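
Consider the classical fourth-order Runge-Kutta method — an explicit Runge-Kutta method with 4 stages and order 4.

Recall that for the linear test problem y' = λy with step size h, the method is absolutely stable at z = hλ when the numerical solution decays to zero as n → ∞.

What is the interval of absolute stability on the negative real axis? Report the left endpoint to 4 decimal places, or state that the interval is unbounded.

z∈(-2.7853,0).

Test eqn y'=λy, z=hλ:
  order 4, 4-stage ⇒ R(z)=1+z+z^2/2+z^3/6+z^4/24
  (e.g. R(-0.71)=0.49299, |R|=0.49299)

Need |R(x)|<1, x<0.
x=-0.71: |R|=0.4930
|R(-2.73)|=0.9198 |R(-1.07)|=0.3529 |R(-0.52)|=0.5948
Bisect:
  x_lo=-3.2589 |R|=1.9826  x_hi=-0.0838 |R|=0.9196
  mid=-1.67136 |R|=0.27236 →hi
  mid=-2.46513 |R|=0.61527 →hi
  mid=-2.86202 |R|=1.12197 →lo
  mid=-2.66357 |R|=0.83147 →hi
  mid=-2.76280 |R|=0.96661 →hi
  mid=-2.81241 |R|=1.04165 →lo
  mid=-2.78760 |R|=1.00348 →lo
  mid=-2.77520 |R|=0.98489 →hi
  mid=-2.78140 |R|=0.99414 →hi
  mid=-2.78450 |R|=0.99880 →hi
  ...
  [-2.78547,-2.78527] ⇒ x*=-2.7853
Stable set (-2.7853, 0).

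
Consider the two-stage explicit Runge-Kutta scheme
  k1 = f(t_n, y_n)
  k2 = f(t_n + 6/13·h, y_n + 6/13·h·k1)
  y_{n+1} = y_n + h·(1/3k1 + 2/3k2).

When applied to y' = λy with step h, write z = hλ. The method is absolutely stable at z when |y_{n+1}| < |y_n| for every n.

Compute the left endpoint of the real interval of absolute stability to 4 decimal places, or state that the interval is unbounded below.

z* = -3.2500.

Set f=λy, z=hλ:
  k1=λy_n ⇒ h·k1=z·y_n;  k2=λ(1+6/13z)y_n ⇒ h·k2=z(1+6/13z)y_n
  y_{n+1}/y_n = 1 + 1/3z + 2/3z(1+6/13z) = 1 + z + 4/13z²
  so R(z) = 1 + z + 4/13z².

Find x<0 with |R(x)|<1.
x=-0.8: |R|=0.3969
R=1: x+4/13x²=0 ⇒ x=−13/4=-3.2500; min R=1−1/(4·4/13)=0.1875>−1
Confirm numerically:
  x=-2.595: |R|=0.47701 <1
  x=-2.263: |R|=0.31274 <1
  x=-1.448: |R|=0.19714 <1
  x=-1.433: |R|=0.19884 <1
  x=-3.809: |R|=1.65515 >1
  x=-3.533: |R|=1.30764 >1
  x=-3.409: |R|=1.16678 >1
Interval (-3.2500, 0).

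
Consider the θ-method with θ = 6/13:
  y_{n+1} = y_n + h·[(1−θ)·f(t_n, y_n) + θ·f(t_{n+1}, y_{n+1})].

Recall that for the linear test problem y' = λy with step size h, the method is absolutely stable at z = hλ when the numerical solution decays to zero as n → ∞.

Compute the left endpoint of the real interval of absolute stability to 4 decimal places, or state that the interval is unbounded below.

With y'=λy (z=hλ):
  y_{n+1} = y_n + z·[7/13·y_n + 6/13·y_{n+1}] ⇒ (1 − 6/13z)y_{n+1} = (1 + 7/13z)y_n
  so R(z) = (1 + 7/13z)/(1 − 6/13z).

Boundary: |R(x)|=1, x<0.
x=-0.42: |R|=0.6482
R=−1: 1+7/13x = −1+6/13x ⇒ -1/13x=2 ⇒ x=2/(-1/13)=-26.0000
Confirm numerically:
  x=-24.400: |R|=0.98996 <1
  x=-13.964: |R|=0.87564 <1
  x=-11.009: |R|=0.81037 <1
  x=-26.585: |R|=1.00339 >1
  x=-26.305: |R|=1.00179 >1
  x=-26.177: |R|=1.00104 >1
Interval (-26.0000, 0).

z* = -26.0000.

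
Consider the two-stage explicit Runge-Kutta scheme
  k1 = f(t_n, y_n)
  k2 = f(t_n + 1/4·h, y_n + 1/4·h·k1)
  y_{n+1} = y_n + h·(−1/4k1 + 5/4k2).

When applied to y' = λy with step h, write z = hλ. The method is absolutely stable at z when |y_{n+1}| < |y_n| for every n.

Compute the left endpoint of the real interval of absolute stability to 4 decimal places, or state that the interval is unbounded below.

left endpoint -3.2000.

Test eqn y'=λy, z=hλ:
  k1=λy_n ⇒ h·k1=z·y_n;  k2=λ(1+1/4z)y_n ⇒ h·k2=z(1+1/4z)y_n
  y_{n+1}/y_n = 1 − 1/4z + 5/4z(1+1/4z) = 1 + z + 5/16z²
  R(z) = 1 + z + 5/16z².

Find x<0 with |R(x)|<1.
x=-0.8: |R|=0.4000
R=1: x+5/16x²=0 ⇒ x=−16/5=-3.2000; min R=1−1/(4·5/16)=0.2000>−1
Confirm numerically:
  x=-3.178: |R|=0.97815 <1
  x=-1.594: |R|=0.20001 <1
  x=-1.300: |R|=0.22813 <1
  x=-3.398: |R|=1.21025 >1
  x=-3.358: |R|=1.16580 >1
  x=-3.286: |R|=1.08831 >1
Stable set (-3.2000, 0).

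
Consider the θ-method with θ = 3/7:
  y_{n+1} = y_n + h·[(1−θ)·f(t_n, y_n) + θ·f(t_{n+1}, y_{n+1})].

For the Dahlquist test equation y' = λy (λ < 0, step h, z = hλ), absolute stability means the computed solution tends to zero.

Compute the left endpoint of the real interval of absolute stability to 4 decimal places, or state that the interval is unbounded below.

Set f=λy, z=hλ:
  y_{n+1} = y_n + z·[4/7·y_n + 3/7·y_{n+1}] ⇒ (1 − 3/7z)y_{n+1} = (1 + 4/7z)y_n
  ⇒ R(z) = (1 + 4/7z)/(1 − 3/7z).

Solve |R(x)|<1 on ℝ⁻.
x=-0.46: |R|=0.6158
R=−1: 1+4/7x = −1+3/7x ⇒ -1/7x=2 ⇒ x=2/(-1/7)=-14.0000
Confirm numerically:
  x=-12.916: |R|=0.97630 <1
  x=-11.009: |R|=0.92528 <1
  x=-7.007: |R|=0.75044 <1
  x=-6.848: |R|=0.74034 <1
  x=-14.556: |R|=1.01097 >1
  x=-14.457: |R|=1.00907 >1
  x=-14.349: |R|=1.00697 >1
So |R|<1 on (-14.0000, 0).

left endpoint -14.0000.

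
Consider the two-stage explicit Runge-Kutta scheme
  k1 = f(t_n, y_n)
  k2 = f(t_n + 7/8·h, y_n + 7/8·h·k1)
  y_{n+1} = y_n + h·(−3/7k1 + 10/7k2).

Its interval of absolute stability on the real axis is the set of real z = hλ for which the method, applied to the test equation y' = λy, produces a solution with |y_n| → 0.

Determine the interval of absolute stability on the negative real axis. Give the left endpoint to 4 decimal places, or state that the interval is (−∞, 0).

On y'=λy, z=hλ:
  k1=λy_n ⇒ h·k1=z·y_n;  k2=λ(1+7/8z)y_n ⇒ h·k2=z(1+7/8z)y_n
  y_{n+1}/y_n = 1 − 3/7z + 10/7z(1+7/8z) = 1 + z + 5/4z²
  Hence R(z) = 1 + z + 5/4z².

Find x<0 with |R(x)|<1.
x=-1.66: |R|=2.7845
R=1: x+5/4x²=0 ⇒ x=−4/5=-0.8000; min R=1−1/(4·5/4)=0.8000>−1
Confirm numerically:
  x=-0.740: |R|=0.94450 <1
  x=-0.722: |R|=0.92961 <1
  x=-0.685: |R|=0.90153 <1
  x=-0.505: |R|=0.81378 <1
  x=-1.230: |R|=1.66113 >1
  x=-0.960: |R|=1.19200 >1
So |R|<1 on (-0.8000, 0).

z∈(-0.8000,0).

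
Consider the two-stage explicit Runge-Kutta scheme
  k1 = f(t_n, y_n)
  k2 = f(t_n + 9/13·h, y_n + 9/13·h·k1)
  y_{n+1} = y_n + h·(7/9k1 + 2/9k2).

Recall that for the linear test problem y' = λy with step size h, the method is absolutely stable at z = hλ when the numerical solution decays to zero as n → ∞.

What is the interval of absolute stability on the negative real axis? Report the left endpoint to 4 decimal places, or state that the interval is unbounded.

(-6.5000, 0).

Test eqn y'=λy, z=hλ:
  k1=λy_n ⇒ h·k1=z·y_n;  k2=λ(1+9/13z)y_n ⇒ h·k2=z(1+9/13z)y_n
  y_{n+1}/y_n = 1 + 7/9z + 2/9z(1+9/13z) = 1 + z + 2/13z²
  R(z) = 1 + z + 2/13z².

Boundary: |R(x)|=1, x<0.
x=-1.71: |R|=0.2601
R=1: x+2/13x²=0 ⇒ x=−13/2=-6.5000; min R=1−1/(4·2/13)=-0.6250>−1
Confirm numerically:
  x=-6.261: |R|=0.76979 <1
  x=-4.094: |R|=0.51541 <1
  x=-2.633: |R|=0.56643 <1
  x=-7.033: |R|=1.57671 >1
  x=-7.032: |R|=1.57554 >1
  x=-6.992: |R|=1.52924 >1
Interval (-6.5000, 0).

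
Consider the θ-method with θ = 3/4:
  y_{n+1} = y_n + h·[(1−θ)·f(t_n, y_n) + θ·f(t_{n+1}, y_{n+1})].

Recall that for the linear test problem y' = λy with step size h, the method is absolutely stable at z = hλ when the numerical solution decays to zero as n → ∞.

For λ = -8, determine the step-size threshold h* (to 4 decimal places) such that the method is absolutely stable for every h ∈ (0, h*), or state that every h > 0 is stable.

Test eqn y'=λy, z=hλ:
  y_{n+1} = y_n + z·[1/4·y_n + 3/4·y_{n+1}] ⇒ (1 − 3/4z)y_{n+1} = (1 + 1/4z)y_n
  R(z) = (1 + 1/4z)/(1 − 3/4z).

Find x<0 with |R(x)|<1.
x=-1.5: |R|=0.2941
x=-2: |R|=0.2000
x=-10: |R|=0.1765
x=-100: |R|=0.3158
θ=3/4≥1/2 ⇒ |1+1/4x|<|1−3/4x| ∀x<0 ⇒ unbounded interval.

unbounded; (−∞, 0). Any h>0 works for λ=-8.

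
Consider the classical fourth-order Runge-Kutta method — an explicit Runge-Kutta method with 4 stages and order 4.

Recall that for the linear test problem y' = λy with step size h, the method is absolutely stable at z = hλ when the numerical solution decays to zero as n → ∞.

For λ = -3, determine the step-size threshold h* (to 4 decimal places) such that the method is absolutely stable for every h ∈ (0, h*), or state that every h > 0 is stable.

(-2.7853,0); λ=-3 ⇒ h* = 0.9284.

Test eqn y'=λy, z=hλ:
  order 4, 4-stage ⇒ R(z)=1+z+z^2/2+z^3/6+z^4/24
  (e.g. R(-1.14)=0.33325, |R|=0.33325)

Boundary: |R(x)|=1, x<0.
x=-1.14: |R|=0.3332
|R(-1.54)|=0.2714 |R(-1.43)|=0.2793 |R(-0.56)|=0.5716
Bisect:
  x_lo=-3.5138 |R|=2.7806  x_hi=-0.2041 |R|=0.8154
  mid=-1.85895 |R|=0.29581 →hi
  mid=-2.68636 |R|=0.86080 →hi
  mid=-3.10007 |R|=1.58799 →lo
  mid=-2.89321 |R|=1.17528 →lo
  mid=-2.78979 |R|=1.00680 →lo
  mid=-2.73807 |R|=0.93111 →hi
  mid=-2.76393 |R|=0.96827 →hi
  mid=-2.77686 |R|=0.98736 →hi
  ...
  [-2.78534,-2.78514] ⇒ x*=-2.7853
Interval (-2.7853, 0).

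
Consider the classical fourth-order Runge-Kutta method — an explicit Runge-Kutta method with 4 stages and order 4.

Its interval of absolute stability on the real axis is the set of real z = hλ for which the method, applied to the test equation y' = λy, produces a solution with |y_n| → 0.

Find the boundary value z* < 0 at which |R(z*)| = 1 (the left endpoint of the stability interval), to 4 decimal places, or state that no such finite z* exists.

Set f=λy, z=hλ:
  order 4, 4-stage ⇒ R(z)=1+z+z^2/2+z^3/6+z^4/24
  (e.g. R(-0.7)=0.49784, |R|=0.49784)

Find x<0 with |R(x)|<1.
x=-0.7: |R|=0.4978
|R(-2.18)|=0.4105 |R(-1)|=0.3750 |R(-0.61)|=0.5440
Bisect:
  x_lo=-3.3698 |R|=2.3030  x_hi=-0.0965 |R|=0.9080
  mid=-1.73312 |R|=0.27703 →hi
  mid=-2.55144 |R|=0.70099 →hi
  mid=-2.96060 |R|=1.29812 →lo
  mid=-2.75602 |R|=0.95675 →hi
  mid=-2.85831 |R|=1.11578 →lo
  mid=-2.80716 |R|=1.03348 →lo
  mid=-2.78159 |R|=0.99443 →hi
  mid=-2.79438 |R|=1.01378 →lo
  mid=-2.78798 |R|=1.00406 →lo
  mid=-2.78479 |R|=0.99924 →hi
  ...
  [-2.78539,-2.78519] ⇒ x*=-2.7853
So |R|<1 on (-2.7853, 0).

z* = -2.7853.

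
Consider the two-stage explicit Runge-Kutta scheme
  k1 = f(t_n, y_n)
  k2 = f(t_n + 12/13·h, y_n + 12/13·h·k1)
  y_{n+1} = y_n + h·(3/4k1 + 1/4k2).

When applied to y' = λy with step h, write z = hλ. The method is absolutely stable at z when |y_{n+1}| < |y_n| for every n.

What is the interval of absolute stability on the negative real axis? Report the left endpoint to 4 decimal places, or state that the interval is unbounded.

z∈(-4.3333,0).

Set f=λy, z=hλ:
  k1=λy_n ⇒ h·k1=z·y_n;  k2=λ(1+12/13z)y_n ⇒ h·k2=z(1+12/13z)y_n
  y_{n+1}/y_n = 1 + 3/4z + 1/4z(1+12/13z) = 1 + z + 3/13z²
  R(z) = 1 + z + 3/13z².

Find x<0 with |R(x)|<1.
x=-1.22: |R|=0.1235
R=1: x+3/13x²=0 ⇒ x=−13/3=-4.3333; min R=1−1/(4·3/13)=-0.0833>−1
Confirm numerically:
  x=-3.744: |R|=0.49082 <1
  x=-2.527: |R|=0.05337 <1
  x=-2.485: |R|=0.05995 <1
  x=-2.193: |R|=0.08317 <1
  x=-4.519: |R|=1.19362 >1
  x=-4.486: |R|=1.15805 >1
Interval (-4.3333, 0).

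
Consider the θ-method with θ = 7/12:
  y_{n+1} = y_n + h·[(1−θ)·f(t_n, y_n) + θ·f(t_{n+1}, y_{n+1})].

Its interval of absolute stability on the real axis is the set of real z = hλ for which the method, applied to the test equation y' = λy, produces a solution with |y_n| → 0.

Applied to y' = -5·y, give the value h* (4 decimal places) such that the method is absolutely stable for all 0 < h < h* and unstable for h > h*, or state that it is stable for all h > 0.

On y'=λy, z=hλ:
  y_{n+1} = y_n + z·[5/12·y_n + 7/12·y_{n+1}] ⇒ (1 − 7/12z)y_{n+1} = (1 + 5/12z)y_n
  ⇒ R(z) = (1 + 5/12z)/(1 − 7/12z).

Need |R(x)|<1, x<0.
x=-1.78: |R|=0.1267
x=-2: |R|=0.0769
x=-10: |R|=0.4634
x=-100: |R|=0.6854
θ=7/12≥1/2 ⇒ |1+5/12x|<|1−7/12x| ∀x<0 ⇒ stable on all of ℝ⁻.

interval (−∞, 0). Any h>0 works for λ=-5.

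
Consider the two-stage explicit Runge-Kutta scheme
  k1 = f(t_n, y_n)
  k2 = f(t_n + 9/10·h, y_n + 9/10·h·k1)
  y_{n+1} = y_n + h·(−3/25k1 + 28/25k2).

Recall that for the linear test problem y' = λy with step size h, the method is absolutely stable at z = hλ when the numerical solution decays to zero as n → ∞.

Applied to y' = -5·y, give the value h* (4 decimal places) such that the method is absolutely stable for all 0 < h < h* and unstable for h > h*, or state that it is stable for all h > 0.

On y'=λy, z=hλ:
  k1=λy_n ⇒ h·k1=z·y_n;  k2=λ(1+9/10z)y_n ⇒ h·k2=z(1+9/10z)y_n
  y_{n+1}/y_n = 1 − 3/25z + 28/25z(1+9/10z) = 1 + z + 126/125z²
  ⇒ R(z) = 1 + z + 126/125z².

Need |R(x)|<1, x<0.
x=-1.68: |R|=2.1650
R=1: x+126/125x²=0 ⇒ x=−125/126=-0.9921; min R=1−1/(4·126/125)=0.7520>−1
Confirm numerically:
  x=-0.937: |R|=0.94799 <1
  x=-0.613: |R|=0.76578 <1
  x=-0.412: |R|=0.75910 <1
  x=-1.349: |R|=1.48536 >1
  x=-1.121: |R|=1.14569 >1
Interval (-0.9921, 0).

(-0.9921,0); λ=-5 ⇒ h* = (125/126)/5 = 0.1984.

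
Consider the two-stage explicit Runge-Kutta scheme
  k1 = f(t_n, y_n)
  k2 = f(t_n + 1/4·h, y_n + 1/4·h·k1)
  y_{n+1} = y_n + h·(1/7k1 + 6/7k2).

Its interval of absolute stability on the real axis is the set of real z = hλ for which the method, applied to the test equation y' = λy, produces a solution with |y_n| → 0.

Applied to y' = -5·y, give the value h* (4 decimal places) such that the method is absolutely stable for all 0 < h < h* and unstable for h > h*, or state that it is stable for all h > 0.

On y'=λy, z=hλ:
  k1=λy_n ⇒ h·k1=z·y_n;  k2=λ(1+1/4z)y_n ⇒ h·k2=z(1+1/4z)y_n
  y_{n+1}/y_n = 1 + 1/7z + 6/7z(1+1/4z) = 1 + z + 3/14z²
  R(z) = 1 + z + 3/14z².

Boundary: |R(x)|=1, x<0.
x=-1.13: |R|=0.1436
R=1: x+3/14x²=0 ⇒ x=−14/3=-4.6667; min R=1−1/(4·3/14)=-0.1667>−1
Confirm numerically:
  x=-3.891: |R|=0.35326 <1
  x=-2.470: |R|=0.16266 <1
  x=-2.019: |R|=0.14549 <1
  x=-5.023: |R|=1.38354 >1
  x=-4.930: |R|=1.27819 >1
Stable set (-4.6667, 0).

(-4.6667,0); λ=-5 ⇒ h* = (14/3)/5 = 0.9333.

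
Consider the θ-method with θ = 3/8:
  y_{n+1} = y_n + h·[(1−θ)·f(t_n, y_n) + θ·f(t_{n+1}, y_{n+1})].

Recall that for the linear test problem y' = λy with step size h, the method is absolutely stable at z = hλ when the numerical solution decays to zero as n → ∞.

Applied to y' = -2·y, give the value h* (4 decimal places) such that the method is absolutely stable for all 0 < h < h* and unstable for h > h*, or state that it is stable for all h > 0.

Set f=λy, z=hλ:
  y_{n+1} = y_n + z·[5/8·y_n + 3/8·y_{n+1}] ⇒ (1 − 3/8z)y_{n+1} = (1 + 5/8z)y_n
  R(z) = (1 + 5/8z)/(1 − 3/8z).

Boundary: |R(x)|=1, x<0.
x=-0.93: |R|=0.3105
R=−1: 1+5/8x = −1+3/8x ⇒ -1/4x=2 ⇒ x=2/(-1/4)=-8.0000
Confirm numerically:
  x=-7.221: |R|=0.94748 <1
  x=-6.302: |R|=0.87378 <1
  x=-5.833: |R|=0.83003 <1
  x=-3.651: |R|=0.54108 <1
  x=-8.353: |R|=1.02136 >1
  x=-8.290: |R|=1.01765 >1
  x=-8.242: |R|=1.01479 >1
Stable set (-8.0000, 0).

(-8.0000,0); λ=-2 ⇒ h* = (8)/2 = 4.0000.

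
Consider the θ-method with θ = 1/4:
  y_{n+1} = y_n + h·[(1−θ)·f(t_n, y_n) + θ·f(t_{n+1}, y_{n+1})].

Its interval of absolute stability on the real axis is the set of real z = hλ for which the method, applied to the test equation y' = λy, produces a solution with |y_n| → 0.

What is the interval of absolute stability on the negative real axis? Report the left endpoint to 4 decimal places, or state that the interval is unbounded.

Set f=λy, z=hλ:
  y_{n+1} = y_n + z·[3/4·y_n + 1/4·y_{n+1}] ⇒ (1 − 1/4z)y_{n+1} = (1 + 3/4z)y_n
  R(z) = (1 + 3/4z)/(1 − 1/4z).

Solve |R(x)|<1 on ℝ⁻.
x=-0.96: |R|=0.2258
R=−1: 1+3/4x = −1+1/4x ⇒ -1/2x=2 ⇒ x=2/(-1/2)=-4.0000
Confirm numerically:
  x=-3.689: |R|=0.91911 <1
  x=-3.145: |R|=0.76067 <1
  x=-2.585: |R|=0.57024 <1
  x=-2.445: |R|=0.51746 <1
  x=-4.289: |R|=1.06973 >1
  x=-4.220: |R|=1.05353 >1
Stable set (-4.0000, 0).

z∈(-4.0000,0).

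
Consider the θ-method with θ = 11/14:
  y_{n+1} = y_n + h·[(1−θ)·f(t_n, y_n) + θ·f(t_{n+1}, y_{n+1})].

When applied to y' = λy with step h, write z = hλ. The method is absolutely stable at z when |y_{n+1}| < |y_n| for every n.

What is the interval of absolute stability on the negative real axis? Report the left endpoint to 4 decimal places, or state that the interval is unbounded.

(−∞, 0) — no finite endpoint.

On y'=λy, z=hλ:
  y_{n+1} = y_n + z·[3/14·y_n + 11/14·y_{n+1}] ⇒ (1 − 11/14z)y_{n+1} = (1 + 3/14z)y_n
  ⇒ R(z) = (1 + 3/14z)/(1 − 11/14z).

Boundary: |R(x)|=1, x<0.
x=-0.64: |R|=0.5741
x=-2: |R|=0.2222
x=-10: |R|=0.1290
x=-100: |R|=0.2567
θ=11/14≥1/2 ⇒ |1+3/14x|<|1−11/14x| ∀x<0 ⇒ interval (−∞,0).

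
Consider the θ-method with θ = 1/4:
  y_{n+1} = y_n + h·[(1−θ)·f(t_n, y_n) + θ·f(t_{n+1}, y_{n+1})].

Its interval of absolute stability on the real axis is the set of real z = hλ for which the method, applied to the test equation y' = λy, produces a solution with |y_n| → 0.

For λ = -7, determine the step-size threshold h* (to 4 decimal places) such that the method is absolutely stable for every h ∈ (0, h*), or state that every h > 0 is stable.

(-4.0000,0); λ=-7 ⇒ h* = (4)/7 = 0.5714.

Set f=λy, z=hλ:
  y_{n+1} = y_n + z·[3/4·y_n + 1/4·y_{n+1}] ⇒ (1 − 1/4z)y_{n+1} = (1 + 3/4z)y_n
  Hence R(z) = (1 + 3/4z)/(1 − 1/4z).

Need |R(x)|<1, x<0.
x=-0.36: |R|=0.6697
R=−1: 1+3/4x = −1+1/4x ⇒ -1/2x=2 ⇒ x=2/(-1/2)=-4.0000
Confirm numerically:
  x=-3.958: |R|=0.98944 <1
  x=-3.203: |R|=0.77870 <1
  x=-2.051: |R|=0.35581 <1
  x=-4.401: |R|=1.09546 >1
  x=-4.367: |R|=1.08773 >1
  x=-4.292: |R|=1.07043 >1
So |R|<1 on (-4.0000, 0).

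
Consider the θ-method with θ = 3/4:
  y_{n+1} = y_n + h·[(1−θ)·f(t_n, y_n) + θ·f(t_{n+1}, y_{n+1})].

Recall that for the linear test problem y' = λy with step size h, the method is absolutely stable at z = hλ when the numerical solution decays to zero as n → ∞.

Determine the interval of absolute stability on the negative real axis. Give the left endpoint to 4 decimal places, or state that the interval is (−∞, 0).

(−∞, 0) — no finite endpoint.

On y'=λy, z=hλ:
  y_{n+1} = y_n + z·[1/4·y_n + 3/4·y_{n+1}] ⇒ (1 − 3/4z)y_{n+1} = (1 + 1/4z)y_n
  so R(z) = (1 + 1/4z)/(1 − 3/4z).

Need |R(x)|<1, x<0.
x=-0.99: |R|=0.4319
x=-2: |R|=0.2000
x=-10: |R|=0.1765
x=-100: |R|=0.3158
θ=3/4≥1/2 ⇒ |1+1/4x|<|1−3/4x| ∀x<0 ⇒ interval (−∞,0).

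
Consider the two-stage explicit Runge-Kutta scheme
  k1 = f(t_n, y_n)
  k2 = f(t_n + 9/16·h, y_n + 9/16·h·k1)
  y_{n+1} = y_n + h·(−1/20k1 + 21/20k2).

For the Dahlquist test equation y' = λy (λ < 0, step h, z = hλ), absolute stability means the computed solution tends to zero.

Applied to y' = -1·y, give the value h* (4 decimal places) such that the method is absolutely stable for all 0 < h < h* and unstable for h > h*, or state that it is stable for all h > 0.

(-1.6931,0); λ=-1 ⇒ h* = (320/189)/1 = 1.6931.

Test eqn y'=λy, z=hλ:
  k1=λy_n ⇒ h·k1=z·y_n;  k2=λ(1+9/16z)y_n ⇒ h·k2=z(1+9/16z)y_n
  y_{n+1}/y_n = 1 − 1/20z + 21/20z(1+9/16z) = 1 + z + 189/320z²
  Hence R(z) = 1 + z + 189/320z².

Boundary: |R(x)|=1, x<0.
x=-0.57: |R|=0.6219
R=1: x+189/320x²=0 ⇒ x=−320/189=-1.6931; min R=1−1/(4·189/320)=0.5767>−1
Confirm numerically:
  x=-1.292: |R|=0.69391 <1
  x=-1.262: |R|=0.67866 <1
  x=-1.234: |R|=0.66538 <1
  x=-1.114: |R|=0.61896 <1
  x=-2.293: |R|=1.81242 >1
  x=-1.948: |R|=1.29325 >1
Interval (-1.6931, 0).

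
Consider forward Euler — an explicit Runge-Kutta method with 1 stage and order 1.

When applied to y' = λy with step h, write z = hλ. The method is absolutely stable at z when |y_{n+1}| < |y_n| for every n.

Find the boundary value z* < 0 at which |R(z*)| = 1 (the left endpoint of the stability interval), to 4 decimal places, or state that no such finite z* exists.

With y'=λy (z=hλ):
  order 1, 1-stage ⇒ R(z)=1+z
  (e.g. R(-1.66)=-0.66000, |R|=0.66000)

Boundary: |R(x)|=1, x<0.
x=-1.66: |R|=0.6600
|R(-2.09)|=1.0900 |R(-1.85)|=0.8500 |R(-1.21)|=0.2100
Bisect:
  x_lo=-2.8979 |R|=1.8979  x_hi=-0.0531 |R|=0.9469
  mid=-1.47548 |R|=0.47548 →hi
  mid=-2.18668 |R|=1.18668 →lo
  mid=-1.83108 |R|=0.83108 →hi
  mid=-2.00888 |R|=1.00888 →lo
  mid=-1.91998 |R|=0.91998 →hi
  mid=-1.96443 |R|=0.96443 →hi
  mid=-1.98666 |R|=0.98666 →hi
  ...
  [-2.00003,-1.99985] ⇒ x*=-2.0000
Interval (-2.0000, 0).

left endpoint -2.0000.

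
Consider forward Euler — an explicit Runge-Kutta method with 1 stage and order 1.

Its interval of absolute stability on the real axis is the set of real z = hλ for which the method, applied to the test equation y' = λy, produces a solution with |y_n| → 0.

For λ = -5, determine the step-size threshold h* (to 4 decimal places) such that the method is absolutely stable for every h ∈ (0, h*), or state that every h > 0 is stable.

Test eqn y'=λy, z=hλ:
  order 1, 1-stage ⇒ R(z)=1+z
  (e.g. R(-0.76)=0.24000, |R|=0.24000)

Need |R(x)|<1, x<0.
x=-0.76: |R|=0.2400
|R(-1.51)|=0.5100 |R(-0.81)|=0.1900 |R(-0.78)|=0.2200
Bisect:
  x_lo=-2.6777 |R|=1.6777  x_hi=-0.1856 |R|=0.8144
  mid=-1.43168 |R|=0.43168 →hi
  mid=-2.05470 |R|=1.05470 →lo
  mid=-1.74319 |R|=0.74319 →hi
  mid=-1.89895 |R|=0.89895 →hi
  mid=-1.97683 |R|=0.97683 →hi
  mid=-2.01576 |R|=1.01576 →lo
  mid=-1.99630 |R|=0.99630 →hi
  mid=-2.00603 |R|=1.00603 →lo
  mid=-2.00116 |R|=1.00116 →lo
  ...
  [-2.00010,-1.99995] ⇒ x*=-2.0000
Stable set (-2.0000, 0).

(-2.0000,0); λ=-5 ⇒ h* = 0.4000.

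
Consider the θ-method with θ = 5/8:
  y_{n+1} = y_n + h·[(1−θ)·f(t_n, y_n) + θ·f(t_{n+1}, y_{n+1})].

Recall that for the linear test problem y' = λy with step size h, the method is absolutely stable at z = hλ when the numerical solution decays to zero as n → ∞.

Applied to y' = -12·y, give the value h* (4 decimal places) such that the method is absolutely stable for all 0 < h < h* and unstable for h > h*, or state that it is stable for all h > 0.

With y'=λy (z=hλ):
  y_{n+1} = y_n + z·[3/8·y_n + 5/8·y_{n+1}] ⇒ (1 − 5/8z)y_{n+1} = (1 + 3/8z)y_n
  ⇒ R(z) = (1 + 3/8z)/(1 − 5/8z).

Need |R(x)|<1, x<0.
x=-1.1: |R|=0.3481
x=-2: |R|=0.1111
x=-10: |R|=0.3793
x=-100: |R|=0.5748
θ=5/8≥1/2 ⇒ |1+3/8x|<|1−5/8x| ∀x<0 ⇒ unbounded interval.

unbounded; (−∞, 0). Any h>0 works for λ=-12.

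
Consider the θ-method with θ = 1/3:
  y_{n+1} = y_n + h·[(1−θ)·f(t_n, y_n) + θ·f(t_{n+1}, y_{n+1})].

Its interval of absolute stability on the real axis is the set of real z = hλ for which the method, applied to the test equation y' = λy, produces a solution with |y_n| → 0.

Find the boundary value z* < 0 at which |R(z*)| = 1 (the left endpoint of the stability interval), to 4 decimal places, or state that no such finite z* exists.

left endpoint -6.0000.

With y'=λy (z=hλ):
  y_{n+1} = y_n + z·[2/3·y_n + 1/3·y_{n+1}] ⇒ (1 − 1/3z)y_{n+1} = (1 + 2/3z)y_n
  ⇒ R(z) = (1 + 2/3z)/(1 − 1/3z).

Need |R(x)|<1, x<0.
x=-1.61: |R|=0.0477
R=−1: 1+2/3x = −1+1/3x ⇒ -1/3x=2 ⇒ x=2/(-1/3)=-6.0000
Confirm numerically:
  x=-5.697: |R|=0.96516 <1
  x=-3.010: |R|=0.50250 <1
  x=-2.750: |R|=0.43478 <1
  x=-6.412: |R|=1.04377 >1
  x=-6.321: |R|=1.03444 >1
Interval (-6.0000, 0).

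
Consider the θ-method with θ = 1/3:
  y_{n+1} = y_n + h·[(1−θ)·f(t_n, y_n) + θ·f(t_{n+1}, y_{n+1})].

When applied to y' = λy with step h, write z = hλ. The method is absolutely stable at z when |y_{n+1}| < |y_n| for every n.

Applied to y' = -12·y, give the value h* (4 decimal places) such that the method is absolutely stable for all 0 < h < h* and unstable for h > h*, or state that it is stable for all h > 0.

(-6.0000,0); λ=-12 ⇒ h* = (6)/12 = 0.5000.

Set f=λy, z=hλ:
  y_{n+1} = y_n + z·[2/3·y_n + 1/3·y_{n+1}] ⇒ (1 − 1/3z)y_{n+1} = (1 + 2/3z)y_n
  ⇒ R(z) = (1 + 2/3z)/(1 − 1/3z).

Need |R(x)|<1, x<0.
x=-1.7: |R|=0.0851
R=−1: 1+2/3x = −1+1/3x ⇒ -1/3x=2 ⇒ x=2/(-1/3)=-6.0000
Confirm numerically:
  x=-5.262: |R|=0.91068 <1
  x=-4.898: |R|=0.86047 <1
  x=-4.436: |R|=0.78967 <1
  x=-6.438: |R|=1.04641 >1
  x=-6.167: |R|=1.01822 >1
So |R|<1 on (-6.0000, 0).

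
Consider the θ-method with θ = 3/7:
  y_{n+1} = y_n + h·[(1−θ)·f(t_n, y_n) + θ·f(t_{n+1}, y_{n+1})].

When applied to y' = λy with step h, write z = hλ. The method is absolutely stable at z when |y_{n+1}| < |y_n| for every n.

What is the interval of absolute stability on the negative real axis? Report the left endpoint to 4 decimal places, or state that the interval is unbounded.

Test eqn y'=λy, z=hλ:
  y_{n+1} = y_n + z·[4/7·y_n + 3/7·y_{n+1}] ⇒ (1 − 3/7z)y_{n+1} = (1 + 4/7z)y_n
  R(z) = (1 + 4/7z)/(1 − 3/7z).

Need |R(x)|<1, x<0.
x=-1.27: |R|=0.1776
R=−1: 1+4/7x = −1+3/7x ⇒ -1/7x=2 ⇒ x=2/(-1/7)=-14.0000
Confirm numerically:
  x=-13.195: |R|=0.98272 <1
  x=-10.306: |R|=0.90258 <1
  x=-7.793: |R|=0.79568 <1
  x=-14.337: |R|=1.00674 >1
  x=-14.319: |R|=1.00639 >1
  x=-14.289: |R|=1.00580 >1
Stable set (-14.0000, 0).

z∈(-14.0000,0).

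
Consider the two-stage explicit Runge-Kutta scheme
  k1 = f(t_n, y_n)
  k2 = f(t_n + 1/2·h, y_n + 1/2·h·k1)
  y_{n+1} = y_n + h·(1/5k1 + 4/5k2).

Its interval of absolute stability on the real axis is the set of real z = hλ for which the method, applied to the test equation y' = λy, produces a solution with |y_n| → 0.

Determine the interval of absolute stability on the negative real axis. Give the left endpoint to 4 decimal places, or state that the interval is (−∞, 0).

With y'=λy (z=hλ):
  k1=λy_n ⇒ h·k1=z·y_n;  k2=λ(1+1/2z)y_n ⇒ h·k2=z(1+1/2z)y_n
  y_{n+1}/y_n = 1 + 1/5z + 4/5z(1+1/2z) = 1 + z + 2/5z²
  so R(z) = 1 + z + 2/5z².

Solve |R(x)|<1 on ℝ⁻.
x=-0.97: |R|=0.4064
R=1: x+2/5x²=0 ⇒ x=−5/2=-2.5000; min R=1−1/(4·2/5)=0.3750>−1
Confirm numerically:
  x=-1.887: |R|=0.53731 <1
  x=-1.718: |R|=0.46261 <1
  x=-1.544: |R|=0.40957 <1
  x=-1.517: |R|=0.40352 <1
  x=-2.771: |R|=1.30038 >1
  x=-2.536: |R|=1.03652 >1
Stable set (-2.5000, 0).

(-2.5000, 0).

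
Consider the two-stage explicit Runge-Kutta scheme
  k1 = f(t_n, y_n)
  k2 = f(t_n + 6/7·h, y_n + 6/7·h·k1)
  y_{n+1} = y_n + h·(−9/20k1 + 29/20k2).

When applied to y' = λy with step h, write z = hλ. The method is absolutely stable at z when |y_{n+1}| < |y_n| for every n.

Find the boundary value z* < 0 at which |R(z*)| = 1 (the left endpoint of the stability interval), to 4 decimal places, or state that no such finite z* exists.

With y'=λy (z=hλ):
  k1=λy_n ⇒ h·k1=z·y_n;  k2=λ(1+6/7z)y_n ⇒ h·k2=z(1+6/7z)y_n
  y_{n+1}/y_n = 1 − 9/20z + 29/20z(1+6/7z) = 1 + z + 87/70z²
  Hence R(z) = 1 + z + 87/70z².

Need |R(x)|<1, x<0.
x=-0.43: |R|=0.7998
R=1: x+87/70x²=0 ⇒ x=−70/87=-0.8046; min R=1−1/(4·87/70)=0.7989>−1
Confirm numerically:
  x=-0.530: |R|=0.81912 <1
  x=-0.409: |R|=0.79891 <1
  x=-0.398: |R|=0.79887 <1
  x=-0.322: |R|=0.80686 <1
  x=-1.215: |R|=1.61974 >1
  x=-0.896: |R|=1.10179 >1
Stable set (-0.8046, 0).

left endpoint -0.8046.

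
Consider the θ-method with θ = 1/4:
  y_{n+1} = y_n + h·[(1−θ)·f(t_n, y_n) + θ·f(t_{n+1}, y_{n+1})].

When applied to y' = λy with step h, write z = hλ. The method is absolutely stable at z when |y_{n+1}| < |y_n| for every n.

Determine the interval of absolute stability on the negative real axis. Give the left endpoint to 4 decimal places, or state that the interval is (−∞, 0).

(-4.0000, 0).

With y'=λy (z=hλ):
  y_{n+1} = y_n + z·[3/4·y_n + 1/4·y_{n+1}] ⇒ (1 − 1/4z)y_{n+1} = (1 + 3/4z)y_n
  so R(z) = (1 + 3/4z)/(1 − 1/4z).

Find x<0 with |R(x)|<1.
x=-0.6: |R|=0.4783
R=−1: 1+3/4x = −1+1/4x ⇒ -1/2x=2 ⇒ x=2/(-1/2)=-4.0000
Confirm numerically:
  x=-2.816: |R|=0.65258 <1
  x=-2.008: |R|=0.33688 <1
  x=-1.720: |R|=0.20280 <1
  x=-4.520: |R|=1.12207 >1
  x=-4.046: |R|=1.01143 >1
Stable set (-4.0000, 0).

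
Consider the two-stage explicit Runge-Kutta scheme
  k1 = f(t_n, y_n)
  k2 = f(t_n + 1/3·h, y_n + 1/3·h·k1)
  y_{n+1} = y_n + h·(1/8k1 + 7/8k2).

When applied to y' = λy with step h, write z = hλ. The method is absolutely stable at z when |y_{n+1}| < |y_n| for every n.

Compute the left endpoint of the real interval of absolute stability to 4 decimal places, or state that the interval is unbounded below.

With y'=λy (z=hλ):
  k1=λy_n ⇒ h·k1=z·y_n;  k2=λ(1+1/3z)y_n ⇒ h·k2=z(1+1/3z)y_n
  y_{n+1}/y_n = 1 + 1/8z + 7/8z(1+1/3z) = 1 + z + 7/24z²
  Hence R(z) = 1 + z + 7/24z².

Boundary: |R(x)|=1, x<0.
x=-1.34: |R|=0.1837
R=1: x+7/24x²=0 ⇒ x=−24/7=-3.4286; min R=1−1/(4·7/24)=0.1429>−1
Confirm numerically:
  x=-3.282: |R|=0.85969 <1
  x=-3.262: |R|=0.84152 <1
  x=-2.018: |R|=0.16976 <1
  x=-1.748: |R|=0.14319 <1
  x=-3.871: |R|=1.49952 >1
  x=-3.719: |R|=1.31503 >1
  x=-3.520: |R|=1.09387 >1
Interval (-3.4286, 0).

z* = -3.4286.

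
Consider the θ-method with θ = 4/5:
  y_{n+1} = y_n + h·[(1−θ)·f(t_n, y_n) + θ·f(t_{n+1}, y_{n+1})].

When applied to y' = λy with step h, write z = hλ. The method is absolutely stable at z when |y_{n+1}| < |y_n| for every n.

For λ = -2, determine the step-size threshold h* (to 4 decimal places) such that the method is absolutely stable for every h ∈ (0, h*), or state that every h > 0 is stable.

(−∞, 0) — no finite endpoint. Any h>0 works for λ=-2.

On y'=λy, z=hλ:
  y_{n+1} = y_n + z·[1/5·y_n + 4/5·y_{n+1}] ⇒ (1 − 4/5z)y_{n+1} = (1 + 1/5z)y_n
  R(z) = (1 + 1/5z)/(1 − 4/5z).

Find x<0 with |R(x)|<1.
x=-0.47: |R|=0.6584
x=-2: |R|=0.2308
x=-10: |R|=0.1111
x=-100: |R|=0.2346
θ=4/5≥1/2 ⇒ |1+1/5x|<|1−4/5x| ∀x<0 ⇒ stable on all of ℝ⁻.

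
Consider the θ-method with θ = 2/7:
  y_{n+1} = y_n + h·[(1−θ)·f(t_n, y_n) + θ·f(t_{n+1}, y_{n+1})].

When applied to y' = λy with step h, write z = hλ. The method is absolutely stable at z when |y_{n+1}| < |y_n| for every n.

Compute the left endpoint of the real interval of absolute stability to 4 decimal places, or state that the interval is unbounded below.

Set f=λy, z=hλ:
  y_{n+1} = y_n + z·[5/7·y_n + 2/7·y_{n+1}] ⇒ (1 − 2/7z)y_{n+1} = (1 + 5/7z)y_n
  ⇒ R(z) = (1 + 5/7z)/(1 − 2/7z).

Solve |R(x)|<1 on ℝ⁻.
x=-1.72: |R|=0.1533
R=−1: 1+5/7x = −1+2/7x ⇒ -3/7x=2 ⇒ x=2/(-3/7)=-4.6667
Confirm numerically:
  x=-4.503: |R|=0.96932 <1
  x=-2.688: |R|=0.52036 <1
  x=-2.546: |R|=0.47387 <1
  x=-1.969: |R|=0.26010 <1
  x=-5.061: |R|=1.06909 >1
  x=-5.057: |R|=1.06842 >1
  x=-5.039: |R|=1.06541 >1
So |R|<1 on (-4.6667, 0).

z* = -4.6667.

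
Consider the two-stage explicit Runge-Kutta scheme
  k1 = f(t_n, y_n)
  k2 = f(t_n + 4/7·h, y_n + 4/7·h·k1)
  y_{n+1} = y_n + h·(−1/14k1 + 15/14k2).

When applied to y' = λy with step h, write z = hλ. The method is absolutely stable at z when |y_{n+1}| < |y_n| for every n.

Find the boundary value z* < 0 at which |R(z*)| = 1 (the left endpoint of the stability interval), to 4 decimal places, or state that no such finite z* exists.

With y'=λy (z=hλ):
  k1=λy_n ⇒ h·k1=z·y_n;  k2=λ(1+4/7z)y_n ⇒ h·k2=z(1+4/7z)y_n
  y_{n+1}/y_n = 1 − 1/14z + 15/14z(1+4/7z) = 1 + z + 30/49z²
  ⇒ R(z) = 1 + z + 30/49z².

Solve |R(x)|<1 on ℝ⁻.
x=-1.06: |R|=0.6279
R=1: x+30/49x²=0 ⇒ x=−49/30=-1.6333; min R=1−1/(4·30/49)=0.5917>−1
Confirm numerically:
  x=-1.465: |R|=0.84902 <1
  x=-1.378: |R|=0.78458 <1
  x=-0.749: |R|=0.59447 <1
  x=-0.713: |R|=0.59825 <1
  x=-2.174: |R|=1.71964 >1
  x=-1.809: |R|=1.19456 >1
So |R|<1 on (-1.6333, 0).

z* = -1.6333.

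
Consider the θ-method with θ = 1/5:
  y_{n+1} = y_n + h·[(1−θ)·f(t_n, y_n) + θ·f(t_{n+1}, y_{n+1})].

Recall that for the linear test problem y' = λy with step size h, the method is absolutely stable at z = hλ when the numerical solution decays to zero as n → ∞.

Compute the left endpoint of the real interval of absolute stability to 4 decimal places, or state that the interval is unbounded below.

z* = -3.3333.

On y'=λy, z=hλ:
  y_{n+1} = y_n + z·[4/5·y_n + 1/5·y_{n+1}] ⇒ (1 − 1/5z)y_{n+1} = (1 + 4/5z)y_n
  so R(z) = (1 + 4/5z)/(1 − 1/5z).

Boundary: |R(x)|=1, x<0.
x=-0.77: |R|=0.3328
R=−1: 1+4/5x = −1+1/5x ⇒ -3/5x=2 ⇒ x=2/(-3/5)=-3.3333
Confirm numerically:
  x=-2.703: |R|=0.75451 <1
  x=-2.226: |R|=0.54027 <1
  x=-1.561: |R|=0.18961 <1
  x=-3.899: |R|=1.19070 >1
  x=-3.669: |R|=1.11616 >1
  x=-3.513: |R|=1.06331 >1
Stable set (-3.3333, 0).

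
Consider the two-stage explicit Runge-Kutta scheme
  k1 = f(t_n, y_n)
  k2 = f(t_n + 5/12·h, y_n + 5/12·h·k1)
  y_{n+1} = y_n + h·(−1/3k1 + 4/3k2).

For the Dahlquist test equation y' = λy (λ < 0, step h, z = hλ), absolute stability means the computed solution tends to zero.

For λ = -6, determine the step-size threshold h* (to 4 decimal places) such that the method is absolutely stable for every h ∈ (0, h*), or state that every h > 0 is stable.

(-1.8000,0); λ=-6 ⇒ h* = (9/5)/6 = 0.3000.

Test eqn y'=λy, z=hλ:
  k1=λy_n ⇒ h·k1=z·y_n;  k2=λ(1+5/12z)y_n ⇒ h·k2=z(1+5/12z)y_n
  y_{n+1}/y_n = 1 − 1/3z + 4/3z(1+5/12z) = 1 + z + 5/9z²
  ⇒ R(z) = 1 + z + 5/9z².

Solve |R(x)|<1 on ℝ⁻.
x=-1.79: |R|=0.9901
R=1: x+5/9x²=0 ⇒ x=−9/5=-1.8000; min R=1−1/(4·5/9)=0.5500>−1
Confirm numerically:
  x=-1.770: |R|=0.97050 <1
  x=-1.653: |R|=0.86501 <1
  x=-1.426: |R|=0.70371 <1
  x=-0.734: |R|=0.56531 <1
  x=-2.183: |R|=1.46449 >1
  x=-2.045: |R|=1.27835 >1
So |R|<1 on (-1.8000, 0).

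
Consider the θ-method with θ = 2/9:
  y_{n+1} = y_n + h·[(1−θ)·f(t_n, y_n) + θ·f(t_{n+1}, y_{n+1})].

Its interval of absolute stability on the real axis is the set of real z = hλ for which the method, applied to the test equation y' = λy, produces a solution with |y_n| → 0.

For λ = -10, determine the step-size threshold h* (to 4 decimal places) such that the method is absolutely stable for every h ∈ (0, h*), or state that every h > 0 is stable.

(-3.6000,0); λ=-10 ⇒ h* = (18/5)/10 = 0.3600.

Set f=λy, z=hλ:
  y_{n+1} = y_n + z·[7/9·y_n + 2/9·y_{n+1}] ⇒ (1 − 2/9z)y_{n+1} = (1 + 7/9z)y_n
  Hence R(z) = (1 + 7/9z)/(1 − 2/9z).

Find x<0 with |R(x)|<1.
x=-1.73: |R|=0.2496
R=−1: 1+7/9x = −1+2/9x ⇒ -5/9x=2 ⇒ x=2/(-5/9)=-3.6000
Confirm numerically:
  x=-2.960: |R|=0.78552 <1
  x=-2.679: |R|=0.67927 <1
  x=-2.628: |R|=0.65909 <1
  x=-3.966: |R|=1.10808 >1
  x=-3.812: |R|=1.06376 >1
So |R|<1 on (-3.6000, 0).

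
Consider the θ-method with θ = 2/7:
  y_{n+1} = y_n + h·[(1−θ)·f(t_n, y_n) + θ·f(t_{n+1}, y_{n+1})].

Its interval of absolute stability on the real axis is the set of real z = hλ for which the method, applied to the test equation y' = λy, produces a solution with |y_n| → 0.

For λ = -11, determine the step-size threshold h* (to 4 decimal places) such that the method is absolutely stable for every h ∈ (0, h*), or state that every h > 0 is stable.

(-4.6667,0); λ=-11 ⇒ h* = (14/3)/11 = 0.4242.

Set f=λy, z=hλ:
  y_{n+1} = y_n + z·[5/7·y_n + 2/7·y_{n+1}] ⇒ (1 − 2/7z)y_{n+1} = (1 + 5/7z)y_n
  so R(z) = (1 + 5/7z)/(1 − 2/7z).

Find x<0 with |R(x)|<1.
x=-0.9: |R|=0.2841
R=−1: 1+5/7x = −1+2/7x ⇒ -3/7x=2 ⇒ x=2/(-3/7)=-4.6667
Confirm numerically:
  x=-4.553: |R|=0.97883 <1
  x=-3.214: |R|=0.67545 <1
  x=-2.907: |R|=0.58803 <1
  x=-2.118: |R|=0.31951 <1
  x=-5.199: |R|=1.09179 >1
  x=-5.131: |R|=1.08070 >1
  x=-4.859: |R|=1.03451 >1
So |R|<1 on (-4.6667, 0).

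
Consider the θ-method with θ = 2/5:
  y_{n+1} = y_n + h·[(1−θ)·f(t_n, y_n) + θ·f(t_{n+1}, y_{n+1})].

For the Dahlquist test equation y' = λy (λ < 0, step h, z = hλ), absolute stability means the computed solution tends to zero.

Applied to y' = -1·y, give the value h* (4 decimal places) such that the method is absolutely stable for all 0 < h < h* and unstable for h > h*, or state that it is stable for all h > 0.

On y'=λy, z=hλ:
  y_{n+1} = y_n + z·[3/5·y_n + 2/5·y_{n+1}] ⇒ (1 − 2/5z)y_{n+1} = (1 + 3/5z)y_n
  R(z) = (1 + 3/5z)/(1 − 2/5z).

Boundary: |R(x)|=1, x<0.
x=-1: |R|=0.2857
R=−1: 1+3/5x = −1+2/5x ⇒ -1/5x=2 ⇒ x=2/(-1/5)=-10.0000
Confirm numerically:
  x=-9.814: |R|=0.99245 <1
  x=-8.902: |R|=0.95185 <1
  x=-7.657: |R|=0.88466 <1
  x=-6.065: |R|=0.77029 <1
  x=-10.435: |R|=1.01681 >1
  x=-10.429: |R|=1.01659 >1
  x=-10.313: |R|=1.01221 >1
Interval (-10.0000, 0).

(-10.0000,0); λ=-1 ⇒ h* = (10)/1 = 10.0000.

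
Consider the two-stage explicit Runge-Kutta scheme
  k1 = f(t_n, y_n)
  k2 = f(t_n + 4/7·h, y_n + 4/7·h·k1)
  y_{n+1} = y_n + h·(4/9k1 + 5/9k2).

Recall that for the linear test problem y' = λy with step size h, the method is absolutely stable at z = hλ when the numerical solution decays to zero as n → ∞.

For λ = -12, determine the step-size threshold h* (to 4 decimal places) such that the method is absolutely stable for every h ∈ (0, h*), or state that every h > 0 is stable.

(-3.1500,0); λ=-12 ⇒ h* = (63/20)/12 = 0.2625.

With y'=λy (z=hλ):
  k1=λy_n ⇒ h·k1=z·y_n;  k2=λ(1+4/7z)y_n ⇒ h·k2=z(1+4/7z)y_n
  y_{n+1}/y_n = 1 + 4/9z + 5/9z(1+4/7z) = 1 + z + 20/63z²
  ⇒ R(z) = 1 + z + 20/63z².

Boundary: |R(x)|=1, x<0.
x=-1.15: |R|=0.2698
R=1: x+20/63x²=0 ⇒ x=−63/20=-3.1500; min R=1−1/(4·20/63)=0.2125>−1
Confirm numerically:
  x=-2.611: |R|=0.55323 <1
  x=-2.042: |R|=0.28173 <1
  x=-1.746: |R|=0.22178 <1
  x=-1.328: |R|=0.23187 <1
  x=-3.661: |R|=1.59390 >1
  x=-3.536: |R|=1.43330 >1
Stable set (-3.1500, 0).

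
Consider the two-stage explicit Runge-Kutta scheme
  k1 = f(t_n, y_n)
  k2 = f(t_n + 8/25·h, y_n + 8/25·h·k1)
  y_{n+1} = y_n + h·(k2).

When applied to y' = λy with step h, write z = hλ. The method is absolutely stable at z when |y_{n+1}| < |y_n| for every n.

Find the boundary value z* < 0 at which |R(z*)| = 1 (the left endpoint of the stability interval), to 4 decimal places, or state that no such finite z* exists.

left endpoint -3.1250.

Test eqn y'=λy, z=hλ:
  k1=λy_n ⇒ h·k1=z·y_n;  k2=λ(1+8/25z)y_n ⇒ h·k2=z(1+8/25z)y_n
  y_{n+1}/y_n = 1 + z(1+8/25z) = 1 + z + 8/25z²
  ⇒ R(z) = 1 + z + 8/25z².

Boundary: |R(x)|=1, x<0.
x=-0.59: |R|=0.5214
R=1: x+8/25x²=0 ⇒ x=−25/8=-3.1250; min R=1−1/(4·8/25)=0.2188>−1
Confirm numerically:
  x=-2.683: |R|=0.62052 <1
  x=-2.505: |R|=0.50301 <1
  x=-1.315: |R|=0.23835 <1
  x=-3.698: |R|=1.67807 >1
  x=-3.697: |R|=1.67670 >1
So |R|<1 on (-3.1250, 0).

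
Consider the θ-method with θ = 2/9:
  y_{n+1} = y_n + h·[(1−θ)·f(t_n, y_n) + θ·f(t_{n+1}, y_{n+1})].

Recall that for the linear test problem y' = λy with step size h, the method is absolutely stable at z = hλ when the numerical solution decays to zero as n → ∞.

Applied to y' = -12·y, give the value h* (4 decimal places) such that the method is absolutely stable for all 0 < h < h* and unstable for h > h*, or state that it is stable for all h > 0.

Test eqn y'=λy, z=hλ:
  y_{n+1} = y_n + z·[7/9·y_n + 2/9·y_{n+1}] ⇒ (1 − 2/9z)y_{n+1} = (1 + 7/9z)y_n
  so R(z) = (1 + 7/9z)/(1 − 2/9z).

Solve |R(x)|<1 on ℝ⁻.
x=-1.62: |R|=0.1912
R=−1: 1+7/9x = −1+2/9x ⇒ -5/9x=2 ⇒ x=2/(-5/9)=-3.6000
Confirm numerically:
  x=-3.517: |R|=0.97412 <1
  x=-3.139: |R|=0.84913 <1
  x=-2.642: |R|=0.66466 <1
  x=-2.015: |R|=0.39179 <1
  x=-4.012: |R|=1.12101 >1
  x=-3.896: |R|=1.08814 >1
  x=-3.856: |R|=1.07659 >1
So |R|<1 on (-3.6000, 0).

(-3.6000,0); λ=-12 ⇒ h* = (18/5)/12 = 0.3000.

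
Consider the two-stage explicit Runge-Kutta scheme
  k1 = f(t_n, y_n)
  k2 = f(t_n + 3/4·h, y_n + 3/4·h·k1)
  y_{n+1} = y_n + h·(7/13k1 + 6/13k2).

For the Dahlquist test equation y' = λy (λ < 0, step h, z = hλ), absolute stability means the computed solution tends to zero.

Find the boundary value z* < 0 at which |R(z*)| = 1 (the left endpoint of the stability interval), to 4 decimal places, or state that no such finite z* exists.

With y'=λy (z=hλ):
  k1=λy_n ⇒ h·k1=z·y_n;  k2=λ(1+3/4z)y_n ⇒ h·k2=z(1+3/4z)y_n
  y_{n+1}/y_n = 1 + 7/13z + 6/13z(1+3/4z) = 1 + z + 9/26z²
  R(z) = 1 + z + 9/26z².

Find x<0 with |R(x)|<1.
x=-1.11: |R|=0.3165
R=1: x+9/26x²=0 ⇒ x=−26/9=-2.8889; min R=1−1/(4·9/26)=0.2778>−1
Confirm numerically:
  x=-2.177: |R|=0.46354 <1
  x=-1.955: |R|=0.36801 <1
  x=-1.608: |R|=0.28704 <1
  x=-3.331: |R|=1.50977 >1
  x=-3.256: |R|=1.41376 >1
  x=-3.239: |R|=1.39254 >1
Interval (-2.8889, 0).

z* = -2.8889.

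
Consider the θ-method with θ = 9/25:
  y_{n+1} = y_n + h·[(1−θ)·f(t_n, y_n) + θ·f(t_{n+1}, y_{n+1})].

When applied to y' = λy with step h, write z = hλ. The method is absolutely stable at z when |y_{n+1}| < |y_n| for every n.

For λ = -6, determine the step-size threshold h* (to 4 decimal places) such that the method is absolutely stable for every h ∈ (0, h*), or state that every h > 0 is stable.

On y'=λy, z=hλ:
  y_{n+1} = y_n + z·[16/25·y_n + 9/25·y_{n+1}] ⇒ (1 − 9/25z)y_{n+1} = (1 + 16/25z)y_n
  ⇒ R(z) = (1 + 16/25z)/(1 − 9/25z).

Boundary: |R(x)|=1, x<0.
x=-1.63: |R|=0.0272
R=−1: 1+16/25x = −1+9/25x ⇒ -7/25x=2 ⇒ x=2/(-7/25)=-7.1429
Confirm numerically:
  x=-7.104: |R|=0.99694 <1
  x=-6.825: |R|=0.97426 <1
  x=-6.164: |R|=0.91486 <1
  x=-4.998: |R|=0.78546 <1
  x=-7.627: |R|=1.03619 >1
  x=-7.456: |R|=1.02380 >1
So |R|<1 on (-7.1429, 0).

(-7.1429,0); λ=-6 ⇒ h* = (50/7)/6 = 1.1905.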